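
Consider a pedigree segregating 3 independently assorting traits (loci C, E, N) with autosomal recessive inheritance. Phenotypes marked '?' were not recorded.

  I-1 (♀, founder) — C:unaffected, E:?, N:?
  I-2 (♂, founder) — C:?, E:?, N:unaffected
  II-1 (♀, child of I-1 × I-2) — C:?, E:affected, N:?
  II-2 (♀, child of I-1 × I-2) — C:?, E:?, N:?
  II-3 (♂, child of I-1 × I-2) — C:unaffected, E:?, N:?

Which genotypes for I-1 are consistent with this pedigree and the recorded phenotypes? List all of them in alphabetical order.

I-1 ∈ {CC Ee NN, CC Ee Nn, CC Ee nn, CC ee NN, CC ee Nn, CC ee nn, Cc Ee NN, Cc Ee Nn, Cc Ee nn, Cc ee NN, Cc ee Nn, Cc ee nn}

C/I-1 un ·: CC|Cc
C/I-2 ? ·: CC|Cc|cc
C/II-1 ? I-1×I-2: CC|Cc|cc
C/II-2 ? I-1×I-2: CC|Cc|cc
C/II-3 un I-1×I-2: CC|Cc
⇒ C over [I-1,I-2,II-1,II-2,II-3]: 40 consistent
E/I-1 ? ·: Ee|ee
E/I-2 ? ·: Ee|ee
E/II-1 aff I-1×I-2: ee
E/II-2 ? I-1×I-2: EE|Ee|ee
E/II-3 ? I-1×I-2: EE|Ee|ee
⇒ E over [I-1,I-2,II-1,II-2,II-3]: 18 consistent
N/I-1 ? ·: NN|Nn|nn
N/I-2 un ·: NN|Nn
N/II-1 ? I-1×I-2: NN|Nn|nn
N/II-2 ? I-1×I-2: NN|Nn|nn
N/II-3 ? I-1×I-2: NN|Nn|nn
⇒ N over [I-1,I-2,II-1,II-2,II-3]: 53 consistent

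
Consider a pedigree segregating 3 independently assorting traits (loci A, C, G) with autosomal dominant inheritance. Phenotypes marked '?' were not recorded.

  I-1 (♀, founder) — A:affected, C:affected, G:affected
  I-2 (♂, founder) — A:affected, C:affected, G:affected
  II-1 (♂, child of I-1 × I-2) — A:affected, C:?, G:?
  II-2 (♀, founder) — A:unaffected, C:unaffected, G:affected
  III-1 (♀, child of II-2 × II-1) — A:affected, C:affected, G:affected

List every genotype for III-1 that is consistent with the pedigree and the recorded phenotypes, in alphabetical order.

III-1 ∈ {Aa Cc GG, Aa Cc Gg}

A/I-1 aff ·: Aa|AA
A/I-2 aff ·: Aa|AA
A/II-1 aff I-1×I-2: Aa|AA
A/II-2 un ·: aa
A/III-1 aff II-2×II-1: Aa
⇒ A over [I-1,I-2,II-1,II-2,III-1]: 7 consistent
C/I-1 aff ·: Cc|CC
C/I-2 aff ·: Cc|CC
C/II-1 ? I-1×I-2: Cc|CC
C/II-2 un ·: cc
C/III-1 aff II-2×II-1: Cc
⇒ C over [I-1,I-2,II-1,II-2,III-1]: 7 consistent
G/I-1 aff ·: Gg|GG
G/I-2 aff ·: Gg|GG
G/II-1 ? I-1×I-2: gg|Gg|GG
G/II-2 aff ·: Gg|GG
G/III-1 aff II-2×II-1: Gg|GG
⇒ G over [I-1,I-2,II-1,II-2,III-1]: 26 consistent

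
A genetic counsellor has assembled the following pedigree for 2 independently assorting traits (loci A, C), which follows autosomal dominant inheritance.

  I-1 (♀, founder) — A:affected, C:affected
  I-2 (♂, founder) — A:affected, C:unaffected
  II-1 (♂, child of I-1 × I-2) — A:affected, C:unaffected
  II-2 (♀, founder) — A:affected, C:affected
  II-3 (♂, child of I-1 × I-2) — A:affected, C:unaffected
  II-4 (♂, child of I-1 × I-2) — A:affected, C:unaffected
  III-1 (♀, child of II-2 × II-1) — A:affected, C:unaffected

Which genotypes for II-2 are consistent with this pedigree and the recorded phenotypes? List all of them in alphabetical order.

II-2 ∈ {AA Cc, Aa Cc}

A/I-1 aff ·: Aa|AA
A/I-2 aff ·: Aa|AA
A/II-1 aff I-1×I-2: Aa|AA
A/II-2 aff ·: Aa|AA
A/II-3 aff I-1×I-2: Aa|AA
A/II-4 aff I-1×I-2: Aa|AA
A/III-1 aff II-2×II-1: Aa|AA
⇒ A over [I-1,I-2,II-1,II-2,II-3,II-4,III-1]: 87 consistent
C/I-1 aff ·: Cc
C/I-2 un ·: cc
C/II-1 un I-1×I-2: cc
C/II-2 aff ·: Cc
C/II-3 un I-1×I-2: cc
C/II-4 un I-1×I-2: cc
C/III-1 un II-2×II-1: cc
⇒ C over [I-1,I-2,II-1,II-2,II-3,II-4,III-1]: 1 consistent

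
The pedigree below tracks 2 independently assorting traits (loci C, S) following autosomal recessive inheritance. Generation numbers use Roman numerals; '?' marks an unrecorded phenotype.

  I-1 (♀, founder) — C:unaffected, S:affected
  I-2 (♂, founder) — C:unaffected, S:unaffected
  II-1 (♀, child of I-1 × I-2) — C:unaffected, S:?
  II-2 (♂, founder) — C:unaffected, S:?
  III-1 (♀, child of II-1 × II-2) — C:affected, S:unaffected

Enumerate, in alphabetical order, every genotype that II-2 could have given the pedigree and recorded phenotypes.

C/I-1 un ·: CC|Cc
C/I-2 un ·: CC|Cc
C/II-1 un I-1×I-2: Cc
C/II-2 un ·: Cc
C/III-1 aff II-1×II-2: cc
⇒ C over [I-1,I-2,II-1,II-2,III-1]: 3 consistent
S/I-1 aff ·: ss
S/I-2 un ·: SS|Ss
S/II-1 ? I-1×I-2: Ss|ss
S/II-2 ? ·: SS|Ss|ss
S/III-1 un II-1×II-2: SS|Ss
⇒ S over [I-1,I-2,II-1,II-2,III-1]: 12 consistent

II-2 ∈ {Cc SS, Cc Ss, Cc ss}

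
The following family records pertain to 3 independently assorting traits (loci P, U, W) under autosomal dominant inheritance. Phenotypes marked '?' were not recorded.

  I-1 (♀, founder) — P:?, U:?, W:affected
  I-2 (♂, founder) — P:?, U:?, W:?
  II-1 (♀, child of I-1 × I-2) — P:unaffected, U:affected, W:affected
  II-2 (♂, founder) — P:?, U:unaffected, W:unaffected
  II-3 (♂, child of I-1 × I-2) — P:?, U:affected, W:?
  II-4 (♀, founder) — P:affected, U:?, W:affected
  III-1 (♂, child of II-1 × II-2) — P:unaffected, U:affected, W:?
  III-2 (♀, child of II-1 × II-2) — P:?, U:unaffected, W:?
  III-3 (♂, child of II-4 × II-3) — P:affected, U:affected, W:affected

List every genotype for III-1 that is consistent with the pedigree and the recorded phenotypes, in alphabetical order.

III-1 ∈ {pp Uu Ww, pp Uu ww}

P/I-1 ? ·: pp|Pp
P/I-2 ? ·: pp|Pp
P/II-1 un I-1×I-2: pp
P/II-2 ? ·: pp|Pp
P/II-3 ? I-1×I-2: pp|Pp|PP
P/II-4 aff ·: Pp|PP
P/III-1 un II-1×II-2: pp
P/III-2 ? II-1×II-2: pp|Pp
P/III-3 aff II-4×II-3: Pp|PP
⇒ P over [I-1,I-2,II-1,II-2,II-3,II-4,III-1,III-2,III-3]: 69 consistent
U/I-1 ? ·: uu|Uu|UU
U/I-2 ? ·: uu|Uu|UU
U/II-1 aff I-1×I-2: Uu
U/II-2 un ·: uu
U/II-3 aff I-1×I-2: Uu|UU
U/II-4 ? ·: uu|Uu|UU
U/III-1 aff II-1×II-2: Uu
U/III-2 un II-1×II-2: uu
U/III-3 aff II-4×II-3: Uu|UU
⇒ U over [I-1,I-2,II-1,II-2,II-3,II-4,III-1,III-2,III-3]: 47 consistent
W/I-1 aff ·: Ww|WW
W/I-2 ? ·: ww|Ww|WW
W/II-1 aff I-1×I-2: Ww|WW
W/II-2 un ·: ww
W/II-3 ? I-1×I-2: ww|Ww|WW
W/II-4 aff ·: Ww|WW
W/III-1 ? II-1×II-2: ww|Ww
W/III-2 ? II-1×II-2: ww|Ww
W/III-3 aff II-4×II-3: Ww|WW
⇒ W over [I-1,I-2,II-1,II-2,II-3,II-4,III-1,III-2,III-3]: 158 consistent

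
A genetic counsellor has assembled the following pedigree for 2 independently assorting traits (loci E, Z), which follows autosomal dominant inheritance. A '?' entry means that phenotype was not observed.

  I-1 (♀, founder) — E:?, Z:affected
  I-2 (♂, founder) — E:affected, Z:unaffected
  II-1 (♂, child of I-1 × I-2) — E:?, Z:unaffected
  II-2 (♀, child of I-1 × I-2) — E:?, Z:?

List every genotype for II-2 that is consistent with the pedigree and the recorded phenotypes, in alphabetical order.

E/I-1 ? ·: ee|Ee|EE
E/I-2 aff ·: Ee|EE
E/II-1 ? I-1×I-2: ee|Ee|EE
E/II-2 ? I-1×I-2: ee|Ee|EE
⇒ E over [I-1,I-2,II-1,II-2]: 23 consistent
Z/I-1 aff ·: Zz
Z/I-2 un ·: zz
Z/II-1 un I-1×I-2: zz
Z/II-2 ? I-1×I-2: zz|Zz
⇒ Z over [I-1,I-2,II-1,II-2]: 2 consistent

II-2 ∈ {EE Zz, EE zz, Ee Zz, Ee zz, ee Zz, ee zz}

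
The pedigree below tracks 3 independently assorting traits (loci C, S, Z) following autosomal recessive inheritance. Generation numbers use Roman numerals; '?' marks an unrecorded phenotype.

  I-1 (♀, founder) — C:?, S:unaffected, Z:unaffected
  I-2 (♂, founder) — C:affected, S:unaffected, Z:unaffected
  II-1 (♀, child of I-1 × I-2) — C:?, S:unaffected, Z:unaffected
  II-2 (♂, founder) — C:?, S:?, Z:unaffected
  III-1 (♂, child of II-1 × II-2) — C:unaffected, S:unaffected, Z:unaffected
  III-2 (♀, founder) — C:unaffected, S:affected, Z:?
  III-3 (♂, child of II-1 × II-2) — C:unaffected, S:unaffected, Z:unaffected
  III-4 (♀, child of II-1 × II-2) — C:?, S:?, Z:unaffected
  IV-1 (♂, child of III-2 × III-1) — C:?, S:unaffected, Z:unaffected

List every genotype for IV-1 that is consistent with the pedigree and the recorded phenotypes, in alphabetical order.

C/I-1 ? ·: CC|Cc|cc
C/I-2 aff ·: cc
C/II-1 ? I-1×I-2: Cc|cc
C/II-2 ? ·: CC|Cc|cc
C/III-1 un II-1×II-2: CC|Cc
C/III-2 un ·: CC|Cc
C/III-3 un II-1×II-2: CC|Cc
C/III-4 ? II-1×II-2: CC|Cc|cc
C/IV-1 ? III-2×III-1: CC|Cc|cc
⇒ C over [I-1,I-2,II-1,II-2,III-1,III-2,III-3,III-4,IV-1]: 210 consistent
S/I-1 un ·: SS|Ss
S/I-2 un ·: SS|Ss
S/II-1 un I-1×I-2: SS|Ss
S/II-2 ? ·: SS|Ss|ss
S/III-1 un II-1×II-2: SS|Ss
S/III-2 aff ·: ss
S/III-3 un II-1×II-2: SS|Ss
S/III-4 ? II-1×II-2: SS|Ss|ss
S/IV-1 un III-2×III-1: Ss
⇒ S over [I-1,I-2,II-1,II-2,III-1,III-2,III-3,III-4,IV-1]: 106 consistent
Z/I-1 un ·: ZZ|Zz
Z/I-2 un ·: ZZ|Zz
Z/II-1 un I-1×I-2: ZZ|Zz
Z/II-2 un ·: ZZ|Zz
Z/III-1 un II-1×II-2: ZZ|Zz
Z/III-2 ? ·: ZZ|Zz|zz
Z/III-3 un II-1×II-2: ZZ|Zz
Z/III-4 un II-1×II-2: ZZ|Zz
Z/IV-1 un III-2×III-1: ZZ|Zz
⇒ Z over [I-1,I-2,II-1,II-2,III-1,III-2,III-3,III-4,IV-1]: 376 consistent

IV-1 ∈ {CC Ss ZZ, CC Ss Zz, Cc Ss ZZ, Cc Ss Zz, cc Ss ZZ, cc Ss Zz}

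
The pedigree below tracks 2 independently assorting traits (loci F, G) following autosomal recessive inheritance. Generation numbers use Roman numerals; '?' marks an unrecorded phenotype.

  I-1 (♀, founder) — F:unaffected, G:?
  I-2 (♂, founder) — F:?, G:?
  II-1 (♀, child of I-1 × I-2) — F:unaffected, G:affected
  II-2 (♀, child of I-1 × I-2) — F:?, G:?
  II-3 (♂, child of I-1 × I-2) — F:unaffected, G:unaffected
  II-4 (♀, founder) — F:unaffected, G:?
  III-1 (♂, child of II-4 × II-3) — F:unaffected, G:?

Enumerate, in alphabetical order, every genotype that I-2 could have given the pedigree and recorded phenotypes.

I-2 ∈ {FF Gg, FF gg, Ff Gg, Ff gg, ff Gg, ff gg}

F/I-1 un ·: FF|Ff
F/I-2 ? ·: FF|Ff|ff
F/II-1 un I-1×I-2: FF|Ff
F/II-2 ? I-1×I-2: FF|Ff|ff
F/II-3 un I-1×I-2: FF|Ff
F/II-4 un ·: FF|Ff
F/III-1 un II-4×II-3: FF|Ff
⇒ F over [I-1,I-2,II-1,II-2,II-3,II-4,III-1]: 113 consistent
G/I-1 ? ·: Gg|gg
G/I-2 ? ·: Gg|gg
G/II-1 aff I-1×I-2: gg
G/II-2 ? I-1×I-2: GG|Gg|gg
G/II-3 un I-1×I-2: GG|Gg
G/II-4 ? ·: GG|Gg|gg
G/III-1 ? II-4×II-3: GG|Gg|gg
⇒ G over [I-1,I-2,II-1,II-2,II-3,II-4,III-1]: 61 consistent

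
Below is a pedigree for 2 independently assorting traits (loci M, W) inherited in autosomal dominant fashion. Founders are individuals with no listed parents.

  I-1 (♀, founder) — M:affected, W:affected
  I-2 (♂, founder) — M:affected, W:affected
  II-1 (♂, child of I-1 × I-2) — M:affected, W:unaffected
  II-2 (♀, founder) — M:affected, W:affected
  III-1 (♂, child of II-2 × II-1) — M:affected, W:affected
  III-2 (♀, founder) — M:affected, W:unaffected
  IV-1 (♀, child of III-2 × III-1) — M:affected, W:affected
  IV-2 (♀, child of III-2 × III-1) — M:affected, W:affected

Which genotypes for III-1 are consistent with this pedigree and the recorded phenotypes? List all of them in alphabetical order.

III-1 ∈ {MM Ww, Mm Ww}

M/I-1 aff ·: Mm|MM
M/I-2 aff ·: Mm|MM
M/II-1 aff I-1×I-2: Mm|MM
M/II-2 aff ·: Mm|MM
M/III-1 aff II-2×II-1: Mm|MM
M/III-2 aff ·: Mm|MM
M/IV-1 aff III-2×III-1: Mm|MM
M/IV-2 aff III-2×III-1: Mm|MM
⇒ M over [I-1,I-2,II-1,II-2,III-1,III-2,IV-1,IV-2]: 150 consistent
W/I-1 aff ·: Ww
W/I-2 aff ·: Ww
W/II-1 un I-1×I-2: ww
W/II-2 aff ·: Ww|WW
W/III-1 aff II-2×II-1: Ww
W/III-2 un ·: ww
W/IV-1 aff III-2×III-1: Ww
W/IV-2 aff III-2×III-1: Ww
⇒ W over [I-1,I-2,II-1,II-2,III-1,III-2,IV-1,IV-2]: 2 consistent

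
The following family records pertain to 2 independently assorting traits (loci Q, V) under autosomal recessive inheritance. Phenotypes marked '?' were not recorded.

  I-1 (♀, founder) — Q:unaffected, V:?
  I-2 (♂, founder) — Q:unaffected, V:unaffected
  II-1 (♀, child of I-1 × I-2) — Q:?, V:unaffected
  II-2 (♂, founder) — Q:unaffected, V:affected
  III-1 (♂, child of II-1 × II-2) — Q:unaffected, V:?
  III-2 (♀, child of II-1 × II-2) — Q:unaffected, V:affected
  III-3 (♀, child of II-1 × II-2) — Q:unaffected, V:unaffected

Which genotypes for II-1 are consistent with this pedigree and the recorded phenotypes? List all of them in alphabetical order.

II-1 ∈ {QQ Vv, Qq Vv, qq Vv}

Q/I-1 un ·: QQ|Qq
Q/I-2 un ·: QQ|Qq
Q/II-1 ? I-1×I-2: QQ|Qq|qq
Q/II-2 un ·: QQ|Qq
Q/III-1 un II-1×II-2: QQ|Qq
Q/III-2 un II-1×II-2: QQ|Qq
Q/III-3 un II-1×II-2: QQ|Qq
⇒ Q over [I-1,I-2,II-1,II-2,III-1,III-2,III-3]: 86 consistent
V/I-1 ? ·: VV|Vv|vv
V/I-2 un ·: VV|Vv
V/II-1 un I-1×I-2: Vv
V/II-2 aff ·: vv
V/III-1 ? II-1×II-2: Vv|vv
V/III-2 aff II-1×II-2: vv
V/III-3 un II-1×II-2: Vv
⇒ V over [I-1,I-2,II-1,II-2,III-1,III-2,III-3]: 10 consistent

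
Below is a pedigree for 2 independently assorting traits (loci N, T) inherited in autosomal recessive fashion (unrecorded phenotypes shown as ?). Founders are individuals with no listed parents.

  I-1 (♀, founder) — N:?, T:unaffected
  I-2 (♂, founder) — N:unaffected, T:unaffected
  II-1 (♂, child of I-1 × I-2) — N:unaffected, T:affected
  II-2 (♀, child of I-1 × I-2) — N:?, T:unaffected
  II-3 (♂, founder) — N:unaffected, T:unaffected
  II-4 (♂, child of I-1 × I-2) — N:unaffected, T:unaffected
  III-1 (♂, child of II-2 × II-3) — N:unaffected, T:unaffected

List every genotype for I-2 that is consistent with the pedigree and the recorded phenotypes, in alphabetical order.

I-2 ∈ {NN Tt, Nn Tt}

N/I-1 ? ·: NN|Nn|nn
N/I-2 un ·: NN|Nn
N/II-1 un I-1×I-2: NN|Nn
N/II-2 ? I-1×I-2: NN|Nn|nn
N/II-3 un ·: NN|Nn
N/II-4 un I-1×I-2: NN|Nn
N/III-1 un II-2×II-3: NN|Nn
⇒ N over [I-1,I-2,II-1,II-2,II-3,II-4,III-1]: 105 consistent
T/I-1 un ·: Tt
T/I-2 un ·: Tt
T/II-1 aff I-1×I-2: tt
T/II-2 un I-1×I-2: TT|Tt
T/II-3 un ·: TT|Tt
T/II-4 un I-1×I-2: TT|Tt
T/III-1 un II-2×II-3: TT|Tt
⇒ T over [I-1,I-2,II-1,II-2,II-3,II-4,III-1]: 14 consistent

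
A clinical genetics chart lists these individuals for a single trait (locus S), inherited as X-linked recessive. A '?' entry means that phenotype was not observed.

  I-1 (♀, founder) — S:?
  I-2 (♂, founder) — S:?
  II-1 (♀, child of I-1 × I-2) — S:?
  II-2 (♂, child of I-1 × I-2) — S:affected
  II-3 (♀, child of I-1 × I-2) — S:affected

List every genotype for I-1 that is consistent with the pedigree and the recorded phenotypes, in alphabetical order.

S/I-1 ? ·: X^SX^s|X^sX^s
S/I-2 ? ·: X^sY
S/II-1 ? I-1×I-2: X^SX^s|X^sX^s
S/II-2 aff I-1×I-2: X^sY
S/II-3 aff I-1×I-2: X^sX^s
⇒ S over [I-1,I-2,II-1,II-2,II-3]: 3 consistent

I-1 ∈ {X^SX^s, X^sX^s}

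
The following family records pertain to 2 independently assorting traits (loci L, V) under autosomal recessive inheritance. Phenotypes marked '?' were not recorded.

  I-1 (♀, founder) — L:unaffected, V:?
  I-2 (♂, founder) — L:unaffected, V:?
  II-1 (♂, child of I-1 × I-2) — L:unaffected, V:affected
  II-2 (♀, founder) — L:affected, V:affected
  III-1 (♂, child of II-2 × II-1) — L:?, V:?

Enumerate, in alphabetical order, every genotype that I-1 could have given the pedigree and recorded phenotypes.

L/I-1 un ·: LL|Ll
L/I-2 un ·: LL|Ll
L/II-1 un I-1×I-2: LL|Ll
L/II-2 aff ·: ll
L/III-1 ? II-2×II-1: Ll|ll
⇒ L over [I-1,I-2,II-1,II-2,III-1]: 10 consistent
V/I-1 ? ·: Vv|vv
V/I-2 ? ·: Vv|vv
V/II-1 aff I-1×I-2: vv
V/II-2 aff ·: vv
V/III-1 ? II-2×II-1: vv
⇒ V over [I-1,I-2,II-1,II-2,III-1]: 4 consistent

I-1 ∈ {LL Vv, LL vv, Ll Vv, Ll vv}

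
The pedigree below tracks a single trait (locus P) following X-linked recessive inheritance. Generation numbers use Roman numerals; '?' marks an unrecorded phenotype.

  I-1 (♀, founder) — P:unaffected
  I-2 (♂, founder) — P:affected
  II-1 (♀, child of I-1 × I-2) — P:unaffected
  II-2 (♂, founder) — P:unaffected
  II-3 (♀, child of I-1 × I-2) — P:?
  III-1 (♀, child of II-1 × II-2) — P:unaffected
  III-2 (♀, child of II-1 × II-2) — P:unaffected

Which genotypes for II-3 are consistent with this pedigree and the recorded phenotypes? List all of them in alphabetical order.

P/I-1 un ·: X^PX^P|X^PX^p
P/I-2 aff ·: X^pY
P/II-1 un I-1×I-2: X^PX^p
P/II-2 un ·: X^PY
P/II-3 ? I-1×I-2: X^PX^p|X^pX^p
P/III-1 un II-1×II-2: X^PX^P|X^PX^p
P/III-2 un II-1×II-2: X^PX^P|X^PX^p
⇒ P over [I-1,I-2,II-1,II-2,II-3,III-1,III-2]: 12 consistent

II-3 ∈ {X^PX^p, X^pX^p}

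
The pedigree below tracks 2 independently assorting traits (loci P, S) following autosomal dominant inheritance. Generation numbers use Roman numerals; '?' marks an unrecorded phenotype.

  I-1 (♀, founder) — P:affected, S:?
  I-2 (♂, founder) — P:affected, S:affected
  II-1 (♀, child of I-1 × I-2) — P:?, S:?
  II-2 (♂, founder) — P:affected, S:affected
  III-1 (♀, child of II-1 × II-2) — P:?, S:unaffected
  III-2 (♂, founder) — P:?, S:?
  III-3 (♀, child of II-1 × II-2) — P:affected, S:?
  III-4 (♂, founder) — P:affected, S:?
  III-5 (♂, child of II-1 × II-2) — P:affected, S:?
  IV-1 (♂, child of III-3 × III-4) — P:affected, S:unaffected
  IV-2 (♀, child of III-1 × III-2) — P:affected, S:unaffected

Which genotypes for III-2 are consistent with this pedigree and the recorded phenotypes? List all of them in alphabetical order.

III-2 ∈ {PP Ss, PP ss, Pp Ss, Pp ss, pp Ss, pp ss}

P/I-1 aff ·: Pp|PP
P/I-2 aff ·: Pp|PP
P/II-1 ? I-1×I-2: pp|Pp|PP
P/II-2 aff ·: Pp|PP
P/III-1 ? II-1×II-2: pp|Pp|PP
P/III-2 ? ·: pp|Pp|PP
P/III-3 aff II-1×II-2: Pp|PP
P/III-4 aff ·: Pp|PP
P/III-5 aff II-1×II-2: Pp|PP
P/IV-1 aff III-3×III-4: Pp|PP
P/IV-2 aff III-1×III-2: Pp|PP
⇒ P over [I-1,I-2,II-1,II-2,III-1,III-2,III-3,III-4,III-5,IV-1,IV-2]: 1440 consistent
S/I-1 ? ·: ss|Ss|SS
S/I-2 aff ·: Ss|SS
S/II-1 ? I-1×I-2: ss|Ss
S/II-2 aff ·: Ss
S/III-1 un II-1×II-2: ss
S/III-2 ? ·: ss|Ss
S/III-3 ? II-1×II-2: ss|Ss
S/III-4 ? ·: ss|Ss
S/III-5 ? II-1×II-2: ss|Ss|SS
S/IV-1 un III-3×III-4: ss
S/IV-2 un III-1×III-2: ss
⇒ S over [I-1,I-2,II-1,II-2,III-1,III-2,III-3,III-4,III-5,IV-1,IV-2]: 152 consistent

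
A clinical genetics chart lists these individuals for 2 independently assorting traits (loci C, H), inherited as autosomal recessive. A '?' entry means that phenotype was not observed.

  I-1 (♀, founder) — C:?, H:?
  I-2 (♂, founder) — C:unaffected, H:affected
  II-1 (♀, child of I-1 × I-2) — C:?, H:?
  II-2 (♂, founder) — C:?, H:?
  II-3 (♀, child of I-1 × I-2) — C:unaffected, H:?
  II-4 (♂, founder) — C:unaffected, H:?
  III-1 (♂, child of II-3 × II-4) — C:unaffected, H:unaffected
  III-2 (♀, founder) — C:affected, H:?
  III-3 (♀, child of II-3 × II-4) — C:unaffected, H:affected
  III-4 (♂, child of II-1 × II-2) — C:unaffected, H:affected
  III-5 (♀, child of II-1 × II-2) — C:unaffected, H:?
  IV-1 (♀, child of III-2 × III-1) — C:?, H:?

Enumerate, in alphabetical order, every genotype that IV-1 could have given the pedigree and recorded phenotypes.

IV-1 ∈ {Cc HH, Cc Hh, Cc hh, cc HH, cc Hh, cc hh}

C/I-1 ? ·: CC|Cc|cc
C/I-2 un ·: CC|Cc
C/II-1 ? I-1×I-2: CC|Cc|cc
C/II-2 ? ·: CC|Cc|cc
C/II-3 un I-1×I-2: CC|Cc
C/II-4 un ·: CC|Cc
C/III-1 un II-3×II-4: CC|Cc
C/III-2 aff ·: cc
C/III-3 un II-3×II-4: CC|Cc
C/III-4 un II-1×II-2: CC|Cc
C/III-5 un II-1×II-2: CC|Cc
C/IV-1 ? III-2×III-1: Cc|cc
⇒ C over [I-1,I-2,II-1,II-2,II-3,II-4,III-1,III-2,III-3,III-4,III-5,IV-1]: 1175 consistent
H/I-1 ? ·: HH|Hh|hh
H/I-2 aff ·: hh
H/II-1 ? I-1×I-2: Hh|hh
H/II-2 ? ·: Hh|hh
H/II-3 ? I-1×I-2: Hh|hh
H/II-4 ? ·: Hh|hh
H/III-1 un II-3×II-4: HH|Hh
H/III-2 ? ·: HH|Hh|hh
H/III-3 aff II-3×II-4: hh
H/III-4 aff II-1×II-2: hh
H/III-5 ? II-1×II-2: HH|Hh|hh
H/IV-1 ? III-2×III-1: HH|Hh|hh
⇒ H over [I-1,I-2,II-1,II-2,II-3,II-4,III-1,III-2,III-3,III-4,III-5,IV-1]: 311 consistent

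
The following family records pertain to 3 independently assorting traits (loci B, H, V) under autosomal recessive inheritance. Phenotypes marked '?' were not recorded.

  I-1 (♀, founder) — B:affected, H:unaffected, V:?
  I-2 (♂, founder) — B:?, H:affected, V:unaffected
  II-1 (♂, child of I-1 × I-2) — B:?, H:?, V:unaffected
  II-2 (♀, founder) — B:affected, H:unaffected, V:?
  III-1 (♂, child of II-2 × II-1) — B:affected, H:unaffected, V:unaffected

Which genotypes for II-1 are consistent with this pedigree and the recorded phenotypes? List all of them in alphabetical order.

B/I-1 aff ·: bb
B/I-2 ? ·: BB|Bb|bb
B/II-1 ? I-1×I-2: Bb|bb
B/II-2 aff ·: bb
B/III-1 aff II-2×II-1: bb
⇒ B over [I-1,I-2,II-1,II-2,III-1]: 4 consistent
H/I-1 un ·: HH|Hh
H/I-2 aff ·: hh
H/II-1 ? I-1×I-2: Hh|hh
H/II-2 un ·: HH|Hh
H/III-1 un II-2×II-1: HH|Hh
⇒ H over [I-1,I-2,II-1,II-2,III-1]: 10 consistent
V/I-1 ? ·: VV|Vv|vv
V/I-2 un ·: VV|Vv
V/II-1 un I-1×I-2: VV|Vv
V/II-2 ? ·: VV|Vv|vv
V/III-1 un II-2×II-1: VV|Vv
⇒ V over [I-1,I-2,II-1,II-2,III-1]: 41 consistent

II-1 ∈ {Bb Hh VV, Bb Hh Vv, Bb hh VV, Bb hh Vv, bb Hh VV, bb Hh Vv, bb hh VV, bb hh Vv}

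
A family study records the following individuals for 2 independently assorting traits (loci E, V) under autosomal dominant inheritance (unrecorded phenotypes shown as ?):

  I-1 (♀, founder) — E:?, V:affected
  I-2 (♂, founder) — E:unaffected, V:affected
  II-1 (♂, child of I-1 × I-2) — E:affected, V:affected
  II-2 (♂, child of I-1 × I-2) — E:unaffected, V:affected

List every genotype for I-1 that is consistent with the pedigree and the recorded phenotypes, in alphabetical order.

I-1 ∈ {Ee VV, Ee Vv}

E/I-1 ? ·: Ee
E/I-2 un ·: ee
E/II-1 aff I-1×I-2: Ee
E/II-2 un I-1×I-2: ee
⇒ E over [I-1,I-2,II-1,II-2]: 1 consistent
V/I-1 aff ·: Vv|VV
V/I-2 aff ·: Vv|VV
V/II-1 aff I-1×I-2: Vv|VV
V/II-2 aff I-1×I-2: Vv|VV
⇒ V over [I-1,I-2,II-1,II-2]: 13 consistent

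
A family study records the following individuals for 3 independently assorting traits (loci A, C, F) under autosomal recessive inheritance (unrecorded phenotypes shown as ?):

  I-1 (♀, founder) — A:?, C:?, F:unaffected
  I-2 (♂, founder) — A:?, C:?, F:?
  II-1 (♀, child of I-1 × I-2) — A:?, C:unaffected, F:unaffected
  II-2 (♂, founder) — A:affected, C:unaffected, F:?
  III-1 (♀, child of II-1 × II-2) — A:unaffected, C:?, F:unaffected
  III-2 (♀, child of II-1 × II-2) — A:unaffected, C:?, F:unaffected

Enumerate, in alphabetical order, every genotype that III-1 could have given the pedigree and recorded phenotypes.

III-1 ∈ {Aa CC FF, Aa CC Ff, Aa Cc FF, Aa Cc Ff, Aa cc FF, Aa cc Ff}

A/I-1 ? ·: AA|Aa|aa
A/I-2 ? ·: AA|Aa|aa
A/II-1 ? I-1×I-2: AA|Aa
A/II-2 aff ·: aa
A/III-1 un II-1×II-2: Aa
A/III-2 un II-1×II-2: Aa
⇒ A over [I-1,I-2,II-1,II-2,III-1,III-2]: 11 consistent
C/I-1 ? ·: CC|Cc|cc
C/I-2 ? ·: CC|Cc|cc
C/II-1 un I-1×I-2: CC|Cc
C/II-2 un ·: CC|Cc
C/III-1 ? II-1×II-2: CC|Cc|cc
C/III-2 ? II-1×II-2: CC|Cc|cc
⇒ C over [I-1,I-2,II-1,II-2,III-1,III-2]: 111 consistent
F/I-1 un ·: FF|Ff
F/I-2 ? ·: FF|Ff|ff
F/II-1 un I-1×I-2: FF|Ff
F/II-2 ? ·: FF|Ff|ff
F/III-1 un II-1×II-2: FF|Ff
F/III-2 un II-1×II-2: FF|Ff
⇒ F over [I-1,I-2,II-1,II-2,III-1,III-2]: 69 consistent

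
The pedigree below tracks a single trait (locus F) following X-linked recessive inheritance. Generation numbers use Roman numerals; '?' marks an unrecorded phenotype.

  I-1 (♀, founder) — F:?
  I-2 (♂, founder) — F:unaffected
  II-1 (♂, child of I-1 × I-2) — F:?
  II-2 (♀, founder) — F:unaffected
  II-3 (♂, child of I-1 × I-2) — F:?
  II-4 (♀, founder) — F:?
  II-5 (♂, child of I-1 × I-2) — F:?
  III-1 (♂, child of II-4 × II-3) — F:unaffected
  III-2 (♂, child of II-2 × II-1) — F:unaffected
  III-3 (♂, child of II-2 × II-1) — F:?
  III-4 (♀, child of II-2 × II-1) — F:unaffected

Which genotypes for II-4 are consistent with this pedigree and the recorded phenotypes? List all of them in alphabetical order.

II-4 ∈ {X^FX^F, X^FX^f}

F/I-1 ? ·: X^FX^F|X^FX^f|X^fX^f
F/I-2 un ·: X^FY
F/II-1 ? I-1×I-2: X^FY|X^fY
F/II-2 un ·: X^FX^F|X^FX^f
F/II-3 ? I-1×I-2: X^FY|X^fY
F/II-4 ? ·: X^FX^F|X^FX^f
F/II-5 ? I-1×I-2: X^FY|X^fY
F/III-1 un II-4×II-3: X^FY
F/III-2 un II-2×II-1: X^FY
F/III-3 ? II-2×II-1: X^FY|X^fY
F/III-4 un II-2×II-1: X^FX^F|X^FX^f
⇒ F over [I-1,I-2,II-1,II-2,II-3,II-4,II-5,III-1,III-2,III-3,III-4]: 80 consistent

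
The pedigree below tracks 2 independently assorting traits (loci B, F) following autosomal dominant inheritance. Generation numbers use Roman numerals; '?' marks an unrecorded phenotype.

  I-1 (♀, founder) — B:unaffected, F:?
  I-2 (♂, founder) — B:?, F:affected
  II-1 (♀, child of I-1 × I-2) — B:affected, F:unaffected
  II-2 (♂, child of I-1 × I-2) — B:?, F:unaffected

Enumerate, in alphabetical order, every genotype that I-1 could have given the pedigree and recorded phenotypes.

B/I-1 un ·: bb
B/I-2 ? ·: Bb|BB
B/II-1 aff I-1×I-2: Bb
B/II-2 ? I-1×I-2: bb|Bb
⇒ B over [I-1,I-2,II-1,II-2]: 3 consistent
F/I-1 ? ·: ff|Ff
F/I-2 aff ·: Ff
F/II-1 un I-1×I-2: ff
F/II-2 un I-1×I-2: ff
⇒ F over [I-1,I-2,II-1,II-2]: 2 consistent

I-1 ∈ {bb Ff, bb ff}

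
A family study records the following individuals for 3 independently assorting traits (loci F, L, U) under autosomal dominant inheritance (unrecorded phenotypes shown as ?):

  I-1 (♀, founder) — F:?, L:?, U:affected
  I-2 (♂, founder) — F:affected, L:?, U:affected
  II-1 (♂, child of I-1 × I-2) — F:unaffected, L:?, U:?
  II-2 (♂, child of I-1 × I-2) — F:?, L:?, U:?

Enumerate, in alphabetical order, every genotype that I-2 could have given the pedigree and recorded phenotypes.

I-2 ∈ {Ff LL UU, Ff LL Uu, Ff Ll UU, Ff Ll Uu, Ff ll UU, Ff ll Uu}

F/I-1 ? ·: ff|Ff
F/I-2 aff ·: Ff
F/II-1 un I-1×I-2: ff
F/II-2 ? I-1×I-2: ff|Ff|FF
⇒ F over [I-1,I-2,II-1,II-2]: 5 consistent
L/I-1 ? ·: ll|Ll|LL
L/I-2 ? ·: ll|Ll|LL
L/II-1 ? I-1×I-2: ll|Ll|LL
L/II-2 ? I-1×I-2: ll|Ll|LL
⇒ L over [I-1,I-2,II-1,II-2]: 29 consistent
U/I-1 aff ·: Uu|UU
U/I-2 aff ·: Uu|UU
U/II-1 ? I-1×I-2: uu|Uu|UU
U/II-2 ? I-1×I-2: uu|Uu|UU
⇒ U over [I-1,I-2,II-1,II-2]: 18 consistent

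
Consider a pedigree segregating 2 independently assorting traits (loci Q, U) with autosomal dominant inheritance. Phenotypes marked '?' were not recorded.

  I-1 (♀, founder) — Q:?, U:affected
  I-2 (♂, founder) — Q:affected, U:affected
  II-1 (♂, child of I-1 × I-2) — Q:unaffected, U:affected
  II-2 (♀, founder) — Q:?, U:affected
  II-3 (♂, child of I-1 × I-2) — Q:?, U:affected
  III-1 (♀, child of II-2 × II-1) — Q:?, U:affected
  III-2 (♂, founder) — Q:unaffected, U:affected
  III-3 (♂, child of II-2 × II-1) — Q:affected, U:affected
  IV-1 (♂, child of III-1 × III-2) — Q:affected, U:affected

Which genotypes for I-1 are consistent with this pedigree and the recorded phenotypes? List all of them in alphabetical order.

I-1 ∈ {Qq UU, Qq Uu, qq UU, qq Uu}

Q/I-1 ? ·: qq|Qq
Q/I-2 aff ·: Qq
Q/II-1 un I-1×I-2: qq
Q/II-2 ? ·: Qq|QQ
Q/II-3 ? I-1×I-2: qq|Qq|QQ
Q/III-1 ? II-2×II-1: Qq
Q/III-2 un ·: qq
Q/III-3 aff II-2×II-1: Qq
Q/IV-1 aff III-1×III-2: Qq
⇒ Q over [I-1,I-2,II-1,II-2,II-3,III-1,III-2,III-3,IV-1]: 10 consistent
U/I-1 aff ·: Uu|UU
U/I-2 aff ·: Uu|UU
U/II-1 aff I-1×I-2: Uu|UU
U/II-2 aff ·: Uu|UU
U/II-3 aff I-1×I-2: Uu|UU
U/III-1 aff II-2×II-1: Uu|UU
U/III-2 aff ·: Uu|UU
U/III-3 aff II-2×II-1: Uu|UU
U/IV-1 aff III-1×III-2: Uu|UU
⇒ U over [I-1,I-2,II-1,II-2,II-3,III-1,III-2,III-3,IV-1]: 287 consistent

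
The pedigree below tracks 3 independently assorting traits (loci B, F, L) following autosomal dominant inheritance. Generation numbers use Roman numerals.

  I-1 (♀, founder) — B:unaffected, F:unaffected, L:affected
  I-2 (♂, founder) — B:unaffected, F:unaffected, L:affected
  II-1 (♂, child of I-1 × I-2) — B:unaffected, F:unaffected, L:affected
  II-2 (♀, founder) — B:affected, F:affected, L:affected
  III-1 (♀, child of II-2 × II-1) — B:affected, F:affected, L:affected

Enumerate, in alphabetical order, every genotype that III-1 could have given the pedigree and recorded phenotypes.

III-1 ∈ {Bb Ff LL, Bb Ff Ll}

B/I-1 un ·: bb
B/I-2 un ·: bb
B/II-1 un I-1×I-2: bb
B/II-2 aff ·: Bb|BB
B/III-1 aff II-2×II-1: Bb
⇒ B over [I-1,I-2,II-1,II-2,III-1]: 2 consistent
F/I-1 un ·: ff
F/I-2 un ·: ff
F/II-1 un I-1×I-2: ff
F/II-2 aff ·: Ff|FF
F/III-1 aff II-2×II-1: Ff
⇒ F over [I-1,I-2,II-1,II-2,III-1]: 2 consistent
L/I-1 aff ·: Ll|LL
L/I-2 aff ·: Ll|LL
L/II-1 aff I-1×I-2: Ll|LL
L/II-2 aff ·: Ll|LL
L/III-1 aff II-2×II-1: Ll|LL
⇒ L over [I-1,I-2,II-1,II-2,III-1]: 24 consistent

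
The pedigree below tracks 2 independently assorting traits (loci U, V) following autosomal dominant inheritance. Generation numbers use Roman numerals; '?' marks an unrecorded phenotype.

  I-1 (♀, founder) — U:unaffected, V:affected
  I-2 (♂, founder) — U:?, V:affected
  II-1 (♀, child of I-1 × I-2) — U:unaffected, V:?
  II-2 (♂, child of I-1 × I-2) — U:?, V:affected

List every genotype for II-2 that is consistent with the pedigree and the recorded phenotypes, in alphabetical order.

II-2 ∈ {Uu VV, Uu Vv, uu VV, uu Vv}

U/I-1 un ·: uu
U/I-2 ? ·: uu|Uu
U/II-1 un I-1×I-2: uu
U/II-2 ? I-1×I-2: uu|Uu
⇒ U over [I-1,I-2,II-1,II-2]: 3 consistent
V/I-1 aff ·: Vv|VV
V/I-2 aff ·: Vv|VV
V/II-1 ? I-1×I-2: vv|Vv|VV
V/II-2 aff I-1×I-2: Vv|VV
⇒ V over [I-1,I-2,II-1,II-2]: 15 consistent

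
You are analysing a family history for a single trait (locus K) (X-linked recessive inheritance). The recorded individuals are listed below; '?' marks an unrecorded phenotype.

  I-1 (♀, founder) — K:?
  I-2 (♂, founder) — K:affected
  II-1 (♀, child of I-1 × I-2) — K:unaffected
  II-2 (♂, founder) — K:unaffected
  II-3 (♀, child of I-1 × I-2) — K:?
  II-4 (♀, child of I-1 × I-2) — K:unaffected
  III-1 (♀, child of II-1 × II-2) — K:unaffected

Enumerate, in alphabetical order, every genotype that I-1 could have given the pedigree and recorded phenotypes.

K/I-1 ? ·: X^KX^K|X^KX^k
K/I-2 aff ·: X^kY
K/II-1 un I-1×I-2: X^KX^k
K/II-2 un ·: X^KY
K/II-3 ? I-1×I-2: X^KX^k|X^kX^k
K/II-4 un I-1×I-2: X^KX^k
K/III-1 un II-1×II-2: X^KX^K|X^KX^k
⇒ K over [I-1,I-2,II-1,II-2,II-3,II-4,III-1]: 6 consistent

I-1 ∈ {X^KX^K, X^KX^k}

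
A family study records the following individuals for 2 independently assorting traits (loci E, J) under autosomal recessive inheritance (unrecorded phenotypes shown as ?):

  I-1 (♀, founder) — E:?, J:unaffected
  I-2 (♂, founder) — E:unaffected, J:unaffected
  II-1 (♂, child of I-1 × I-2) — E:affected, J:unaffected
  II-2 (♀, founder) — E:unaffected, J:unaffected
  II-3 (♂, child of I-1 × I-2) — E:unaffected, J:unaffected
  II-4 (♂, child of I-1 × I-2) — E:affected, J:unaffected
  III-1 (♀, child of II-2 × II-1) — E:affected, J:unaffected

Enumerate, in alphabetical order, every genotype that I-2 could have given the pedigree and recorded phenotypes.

E/I-1 ? ·: Ee|ee
E/I-2 un ·: Ee
E/II-1 aff I-1×I-2: ee
E/II-2 un ·: Ee
E/II-3 un I-1×I-2: EE|Ee
E/II-4 aff I-1×I-2: ee
E/III-1 aff II-2×II-1: ee
⇒ E over [I-1,I-2,II-1,II-2,II-3,II-4,III-1]: 3 consistent
J/I-1 un ·: JJ|Jj
J/I-2 un ·: JJ|Jj
J/II-1 un I-1×I-2: JJ|Jj
J/II-2 un ·: JJ|Jj
J/II-3 un I-1×I-2: JJ|Jj
J/II-4 un I-1×I-2: JJ|Jj
J/III-1 un II-2×II-1: JJ|Jj
⇒ J over [I-1,I-2,II-1,II-2,II-3,II-4,III-1]: 87 consistent

I-2 ∈ {Ee JJ, Ee Jj}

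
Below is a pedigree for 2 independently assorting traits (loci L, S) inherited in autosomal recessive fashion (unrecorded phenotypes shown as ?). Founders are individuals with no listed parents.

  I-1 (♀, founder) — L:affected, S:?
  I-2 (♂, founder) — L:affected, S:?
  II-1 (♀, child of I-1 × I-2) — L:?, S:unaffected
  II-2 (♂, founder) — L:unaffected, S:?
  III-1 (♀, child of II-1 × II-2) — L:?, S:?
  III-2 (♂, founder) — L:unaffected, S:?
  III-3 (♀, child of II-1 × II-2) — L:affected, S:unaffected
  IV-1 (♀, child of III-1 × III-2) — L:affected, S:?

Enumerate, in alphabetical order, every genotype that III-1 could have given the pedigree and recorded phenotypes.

L/I-1 aff ·: ll
L/I-2 aff ·: ll
L/II-1 ? I-1×I-2: ll
L/II-2 un ·: Ll
L/III-1 ? II-1×II-2: Ll|ll
L/III-2 un ·: Ll
L/III-3 aff II-1×II-2: ll
L/IV-1 aff III-1×III-2: ll
⇒ L over [I-1,I-2,II-1,II-2,III-1,III-2,III-3,IV-1]: 2 consistent
S/I-1 ? ·: SS|Ss|ss
S/I-2 ? ·: SS|Ss|ss
S/II-1 un I-1×I-2: SS|Ss
S/II-2 ? ·: SS|Ss|ss
S/III-1 ? II-1×II-2: SS|Ss|ss
S/III-2 ? ·: SS|Ss|ss
S/III-3 un II-1×II-2: SS|Ss
S/IV-1 ? III-1×III-2: SS|Ss|ss
⇒ S over [I-1,I-2,II-1,II-2,III-1,III-2,III-3,IV-1]: 573 consistent

III-1 ∈ {Ll SS, Ll Ss, Ll ss, ll SS, ll Ss, ll ss}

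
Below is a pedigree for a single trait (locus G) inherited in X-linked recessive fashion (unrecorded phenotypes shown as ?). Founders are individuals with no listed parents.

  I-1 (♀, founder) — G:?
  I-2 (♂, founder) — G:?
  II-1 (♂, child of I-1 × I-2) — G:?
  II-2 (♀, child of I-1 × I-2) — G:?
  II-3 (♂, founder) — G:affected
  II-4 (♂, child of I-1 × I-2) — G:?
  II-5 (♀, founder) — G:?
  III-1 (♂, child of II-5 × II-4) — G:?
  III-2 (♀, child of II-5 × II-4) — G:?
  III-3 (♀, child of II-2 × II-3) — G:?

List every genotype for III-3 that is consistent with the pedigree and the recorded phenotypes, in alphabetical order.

III-3 ∈ {X^GX^g, X^gX^g}

G/I-1 ? ·: X^GX^G|X^GX^g|X^gX^g
G/I-2 ? ·: X^GY|X^gY
G/II-1 ? I-1×I-2: X^GY|X^gY
G/II-2 ? I-1×I-2: X^GX^G|X^GX^g|X^gX^g
G/II-3 aff ·: X^gY
G/II-4 ? I-1×I-2: X^GY|X^gY
G/II-5 ? ·: X^GX^G|X^GX^g|X^gX^g
G/III-1 ? II-5×II-4: X^GY|X^gY
G/III-2 ? II-5×II-4: X^GX^G|X^GX^g|X^gX^g
G/III-3 ? II-2×II-3: X^GX^g|X^gX^g
⇒ G over [I-1,I-2,II-1,II-2,II-3,II-4,II-5,III-1,III-2,III-3]: 180 consistent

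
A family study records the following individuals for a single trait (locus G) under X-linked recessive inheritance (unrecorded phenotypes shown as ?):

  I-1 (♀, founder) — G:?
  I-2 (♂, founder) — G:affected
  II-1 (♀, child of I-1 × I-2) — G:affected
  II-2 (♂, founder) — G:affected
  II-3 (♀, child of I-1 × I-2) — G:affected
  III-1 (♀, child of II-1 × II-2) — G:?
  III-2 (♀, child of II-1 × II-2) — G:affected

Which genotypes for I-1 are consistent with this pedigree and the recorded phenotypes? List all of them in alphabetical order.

I-1 ∈ {X^GX^g, X^gX^g}

G/I-1 ? ·: X^GX^g|X^gX^g
G/I-2 aff ·: X^gY
G/II-1 aff I-1×I-2: X^gX^g
G/II-2 aff ·: X^gY
G/II-3 aff I-1×I-2: X^gX^g
G/III-1 ? II-1×II-2: X^gX^g
G/III-2 aff II-1×II-2: X^gX^g
⇒ G over [I-1,I-2,II-1,II-2,II-3,III-1,III-2]: 2 consistent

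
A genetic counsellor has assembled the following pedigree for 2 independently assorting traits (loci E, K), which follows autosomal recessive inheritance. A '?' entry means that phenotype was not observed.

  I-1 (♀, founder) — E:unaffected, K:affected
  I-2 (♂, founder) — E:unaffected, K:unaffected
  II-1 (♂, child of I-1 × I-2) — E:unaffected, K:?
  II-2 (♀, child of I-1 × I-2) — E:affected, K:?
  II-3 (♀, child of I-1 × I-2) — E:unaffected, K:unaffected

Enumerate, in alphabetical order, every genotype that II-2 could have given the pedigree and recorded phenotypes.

E/I-1 un ·: Ee
E/I-2 un ·: Ee
E/II-1 un I-1×I-2: EE|Ee
E/II-2 aff I-1×I-2: ee
E/II-3 un I-1×I-2: EE|Ee
⇒ E over [I-1,I-2,II-1,II-2,II-3]: 4 consistent
K/I-1 aff ·: kk
K/I-2 un ·: KK|Kk
K/II-1 ? I-1×I-2: Kk|kk
K/II-2 ? I-1×I-2: Kk|kk
K/II-3 un I-1×I-2: Kk
⇒ K over [I-1,I-2,II-1,II-2,II-3]: 5 consistent

II-2 ∈ {ee Kk, ee kk}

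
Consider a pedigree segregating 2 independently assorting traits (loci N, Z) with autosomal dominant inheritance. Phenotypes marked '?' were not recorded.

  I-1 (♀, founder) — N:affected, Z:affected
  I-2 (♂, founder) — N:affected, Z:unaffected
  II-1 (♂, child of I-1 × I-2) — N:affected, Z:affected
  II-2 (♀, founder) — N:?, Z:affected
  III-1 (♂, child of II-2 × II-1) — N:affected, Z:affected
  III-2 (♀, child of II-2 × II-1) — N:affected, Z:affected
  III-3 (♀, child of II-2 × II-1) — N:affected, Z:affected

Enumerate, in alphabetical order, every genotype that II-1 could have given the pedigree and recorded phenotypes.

N/I-1 aff ·: Nn|NN
N/I-2 aff ·: Nn|NN
N/II-1 aff I-1×I-2: Nn|NN
N/II-2 ? ·: nn|Nn|NN
N/III-1 aff II-2×II-1: Nn|NN
N/III-2 aff II-2×II-1: Nn|NN
N/III-3 aff II-2×II-1: Nn|NN
⇒ N over [I-1,I-2,II-1,II-2,III-1,III-2,III-3]: 91 consistent
Z/I-1 aff ·: Zz|ZZ
Z/I-2 un ·: zz
Z/II-1 aff I-1×I-2: Zz
Z/II-2 aff ·: Zz|ZZ
Z/III-1 aff II-2×II-1: Zz|ZZ
Z/III-2 aff II-2×II-1: Zz|ZZ
Z/III-3 aff II-2×II-1: Zz|ZZ
⇒ Z over [I-1,I-2,II-1,II-2,III-1,III-2,III-3]: 32 consistent

II-1 ∈ {NN Zz, Nn Zz}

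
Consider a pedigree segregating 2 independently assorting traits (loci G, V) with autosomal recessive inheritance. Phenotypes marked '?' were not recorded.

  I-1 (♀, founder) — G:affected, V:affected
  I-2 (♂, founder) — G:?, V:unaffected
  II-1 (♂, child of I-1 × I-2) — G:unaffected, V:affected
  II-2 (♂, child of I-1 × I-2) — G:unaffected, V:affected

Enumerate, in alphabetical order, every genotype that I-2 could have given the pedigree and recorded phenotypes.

G/I-1 aff ·: gg
G/I-2 ? ·: GG|Gg
G/II-1 un I-1×I-2: Gg
G/II-2 un I-1×I-2: Gg
⇒ G over [I-1,I-2,II-1,II-2]: 2 consistent
V/I-1 aff ·: vv
V/I-2 un ·: Vv
V/II-1 aff I-1×I-2: vv
V/II-2 aff I-1×I-2: vv
⇒ V over [I-1,I-2,II-1,II-2]: 1 consistent

I-2 ∈ {GG Vv, Gg Vv}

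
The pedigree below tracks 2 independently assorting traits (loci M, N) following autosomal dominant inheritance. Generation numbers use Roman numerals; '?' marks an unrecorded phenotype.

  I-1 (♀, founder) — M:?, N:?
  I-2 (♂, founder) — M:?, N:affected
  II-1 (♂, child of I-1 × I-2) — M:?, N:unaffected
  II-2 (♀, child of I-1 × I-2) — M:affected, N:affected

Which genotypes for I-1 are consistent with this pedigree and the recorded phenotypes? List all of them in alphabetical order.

M/I-1 ? ·: mm|Mm|MM
M/I-2 ? ·: mm|Mm|MM
M/II-1 ? I-1×I-2: mm|Mm|MM
M/II-2 aff I-1×I-2: Mm|MM
⇒ M over [I-1,I-2,II-1,II-2]: 21 consistent
N/I-1 ? ·: nn|Nn
N/I-2 aff ·: Nn
N/II-1 un I-1×I-2: nn
N/II-2 aff I-1×I-2: Nn|NN
⇒ N over [I-1,I-2,II-1,II-2]: 3 consistent

I-1 ∈ {MM Nn, MM nn, Mm Nn, Mm nn, mm Nn, mm nn}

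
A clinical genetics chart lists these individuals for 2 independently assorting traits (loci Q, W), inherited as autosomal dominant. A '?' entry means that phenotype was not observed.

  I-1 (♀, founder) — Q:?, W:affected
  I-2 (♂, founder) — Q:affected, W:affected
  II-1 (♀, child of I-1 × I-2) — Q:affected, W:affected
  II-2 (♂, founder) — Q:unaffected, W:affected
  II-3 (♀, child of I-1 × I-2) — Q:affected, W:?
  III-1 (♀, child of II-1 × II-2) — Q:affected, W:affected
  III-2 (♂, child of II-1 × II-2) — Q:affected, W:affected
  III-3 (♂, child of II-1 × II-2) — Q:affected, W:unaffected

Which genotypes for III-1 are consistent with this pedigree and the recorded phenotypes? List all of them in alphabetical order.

III-1 ∈ {Qq WW, Qq Ww}

Q/I-1 ? ·: qq|Qq|QQ
Q/I-2 aff ·: Qq|QQ
Q/II-1 aff I-1×I-2: Qq|QQ
Q/II-2 un ·: qq
Q/II-3 aff I-1×I-2: Qq|QQ
Q/III-1 aff II-1×II-2: Qq
Q/III-2 aff II-1×II-2: Qq
Q/III-3 aff II-1×II-2: Qq
⇒ Q over [I-1,I-2,II-1,II-2,II-3,III-1,III-2,III-3]: 15 consistent
W/I-1 aff ·: Ww|WW
W/I-2 aff ·: Ww|WW
W/II-1 aff I-1×I-2: Ww
W/II-2 aff ·: Ww
W/II-3 ? I-1×I-2: ww|Ww|WW
W/III-1 aff II-1×II-2: Ww|WW
W/III-2 aff II-1×II-2: Ww|WW
W/III-3 un II-1×II-2: ww
⇒ W over [I-1,I-2,II-1,II-2,II-3,III-1,III-2,III-3]: 28 consistent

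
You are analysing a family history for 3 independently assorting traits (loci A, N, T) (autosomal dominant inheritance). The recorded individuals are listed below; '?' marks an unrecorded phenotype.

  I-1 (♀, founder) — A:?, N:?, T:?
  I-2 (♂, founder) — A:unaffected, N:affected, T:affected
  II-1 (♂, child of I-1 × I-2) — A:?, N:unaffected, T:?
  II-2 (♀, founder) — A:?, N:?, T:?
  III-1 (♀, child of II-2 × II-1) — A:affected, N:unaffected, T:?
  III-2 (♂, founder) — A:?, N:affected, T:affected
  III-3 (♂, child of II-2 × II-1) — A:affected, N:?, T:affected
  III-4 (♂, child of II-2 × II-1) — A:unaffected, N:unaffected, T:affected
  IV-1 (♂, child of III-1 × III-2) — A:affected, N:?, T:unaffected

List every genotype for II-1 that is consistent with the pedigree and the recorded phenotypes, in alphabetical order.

A/I-1 ? ·: aa|Aa|AA
A/I-2 un ·: aa
A/II-1 ? I-1×I-2: aa|Aa
A/II-2 ? ·: aa|Aa
A/III-1 aff II-2×II-1: Aa|AA
A/III-2 ? ·: aa|Aa|AA
A/III-3 aff II-2×II-1: Aa|AA
A/III-4 un II-2×II-1: aa
A/IV-1 aff III-1×III-2: Aa|AA
⇒ A over [I-1,I-2,II-1,II-2,III-1,III-2,III-3,III-4,IV-1]: 56 consistent
N/I-1 ? ·: nn|Nn
N/I-2 aff ·: Nn
N/II-1 un I-1×I-2: nn
N/II-2 ? ·: nn|Nn
N/III-1 un II-2×II-1: nn
N/III-2 aff ·: Nn|NN
N/III-3 ? II-2×II-1: nn|Nn
N/III-4 un II-2×II-1: nn
N/IV-1 ? III-1×III-2: nn|Nn
⇒ N over [I-1,I-2,II-1,II-2,III-1,III-2,III-3,III-4,IV-1]: 18 consistent
T/I-1 ? ·: tt|Tt|TT
T/I-2 aff ·: Tt|TT
T/II-1 ? I-1×I-2: tt|Tt|TT
T/II-2 ? ·: tt|Tt|TT
T/III-1 ? II-2×II-1: tt|Tt
T/III-2 aff ·: Tt
T/III-3 aff II-2×II-1: Tt|TT
T/III-4 aff II-2×II-1: Tt|TT
T/IV-1 un III-1×III-2: tt
⇒ T over [I-1,I-2,II-1,II-2,III-1,III-2,III-3,III-4,IV-1]: 96 consistent

II-1 ∈ {Aa nn TT, Aa nn Tt, Aa nn tt, aa nn TT, aa nn Tt, aa nn tt}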